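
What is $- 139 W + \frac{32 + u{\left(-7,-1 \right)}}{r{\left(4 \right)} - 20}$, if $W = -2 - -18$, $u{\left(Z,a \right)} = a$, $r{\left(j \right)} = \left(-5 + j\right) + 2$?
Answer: $- \frac{42287}{19} \approx -2225.6$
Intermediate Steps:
$r{\left(j \right)} = -3 + j$
$W = 16$ ($W = -2 + 18 = 16$)
$- 139 W + \frac{32 + u{\left(-7,-1 \right)}}{r{\left(4 \right)} - 20} = \left(-139\right) 16 + \frac{32 - 1}{\left(-3 + 4\right) - 20} = -2224 + \frac{31}{1 - 20} = -2224 + \frac{31}{-19} = -2224 + 31 \left(- \frac{1}{19}\right) = -2224 - \frac{31}{19} = - \frac{42287}{19}$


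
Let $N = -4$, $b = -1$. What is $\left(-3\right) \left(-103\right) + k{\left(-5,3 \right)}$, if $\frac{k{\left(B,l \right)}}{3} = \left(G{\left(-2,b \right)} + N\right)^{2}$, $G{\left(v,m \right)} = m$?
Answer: $384$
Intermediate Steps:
$k{\left(B,l \right)} = 75$ ($k{\left(B,l \right)} = 3 \left(-1 - 4\right)^{2} = 3 \left(-5\right)^{2} = 3 \cdot 25 = 75$)
$\left(-3\right) \left(-103\right) + k{\left(-5,3 \right)} = \left(-3\right) \left(-103\right) + 75 = 309 + 75 = 384$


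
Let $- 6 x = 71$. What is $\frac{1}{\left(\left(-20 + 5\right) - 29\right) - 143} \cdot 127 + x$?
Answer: $- \frac{14039}{1122} \approx -12.512$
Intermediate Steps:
$x = - \frac{71}{6}$ ($x = \left(- \frac{1}{6}\right) 71 = - \frac{71}{6} \approx -11.833$)
$\frac{1}{\left(\left(-20 + 5\right) - 29\right) - 143} \cdot 127 + x = \frac{1}{\left(\left(-20 + 5\right) - 29\right) - 143} \cdot 127 - \frac{71}{6} = \frac{1}{\left(-15 - 29\right) - 143} \cdot 127 - \frac{71}{6} = \frac{1}{-44 - 143} \cdot 127 - \frac{71}{6} = \frac{1}{-187} \cdot 127 - \frac{71}{6} = \left(- \frac{1}{187}\right) 127 - \frac{71}{6} = - \frac{127}{187} - \frac{71}{6} = - \frac{14039}{1122}$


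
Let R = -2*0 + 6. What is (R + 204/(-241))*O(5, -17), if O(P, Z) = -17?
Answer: -21114/241 ≈ -87.610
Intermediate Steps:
R = 6 (R = 0 + 6 = 6)
(R + 204/(-241))*O(5, -17) = (6 + 204/(-241))*(-17) = (6 + 204*(-1/241))*(-17) = (6 - 204/241)*(-17) = (1242/241)*(-17) = -21114/241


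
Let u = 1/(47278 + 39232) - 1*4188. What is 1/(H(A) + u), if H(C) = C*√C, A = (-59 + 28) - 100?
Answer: -31342908572290/148088769045435741 + 980401393100*I*√131/148088769045435741 ≈ -0.00021165 + 7.5774e-5*I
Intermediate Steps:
A = -131 (A = -31 - 100 = -131)
H(C) = C^(3/2)
u = -362303879/86510 (u = 1/86510 - 4188 = -362303879/86510 ≈ -4188.0)
1/(H(A) + u) = 1/((-131)^(3/2) - 362303879/86510) = 1/(-131*I*√131 - 362303879/86510) = 1/(-362303879/86510 - 131*I*√131)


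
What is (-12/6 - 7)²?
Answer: 81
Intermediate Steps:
(-12/6 - 7)² = (-12*⅙ - 7)² = (-2 - 7)² = (-9)² = 81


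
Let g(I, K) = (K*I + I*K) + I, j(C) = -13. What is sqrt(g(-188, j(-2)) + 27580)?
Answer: 2*sqrt(8070) ≈ 179.67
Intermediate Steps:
g(I, K) = I + 2*I*K (g(I, K) = (I*K + I*K) + I = 2*I*K + I = I + 2*I*K)
sqrt(g(-188, j(-2)) + 27580) = sqrt(-188*(1 + 2*(-13)) + 27580) = sqrt(-188*(1 - 26) + 27580) = sqrt(-188*(-25) + 27580) = sqrt(4700 + 27580) = sqrt(32280) = 2*sqrt(8070)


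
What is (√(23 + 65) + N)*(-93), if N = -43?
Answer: 3999 - 186*√22 ≈ 3126.6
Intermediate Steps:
(√(23 + 65) + N)*(-93) = (√(23 + 65) - 43)*(-93) = (√88 - 43)*(-93) = (2*√22 - 43)*(-93) = (-43 + 2*√22)*(-93) = 3999 - 186*√22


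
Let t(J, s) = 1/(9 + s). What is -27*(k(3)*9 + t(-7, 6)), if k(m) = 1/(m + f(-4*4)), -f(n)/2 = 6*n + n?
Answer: -3258/1135 ≈ -2.8705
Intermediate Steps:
f(n) = -14*n (f(n) = -2*(6*n + n) = -14*n)
k(m) = 1/(224 + m) (k(m) = 1/(m - (-56)*4) = 1/(m - 14*(-16)) = 1/(m + 224) = 1/(224 + m))
-27*(k(3)*9 + t(-7, 6)) = -27*(9/(224 + 3) + 1/(9 + 6)) = -27*(9/227 + 1/15) = -27*362/3405 = -3258/1135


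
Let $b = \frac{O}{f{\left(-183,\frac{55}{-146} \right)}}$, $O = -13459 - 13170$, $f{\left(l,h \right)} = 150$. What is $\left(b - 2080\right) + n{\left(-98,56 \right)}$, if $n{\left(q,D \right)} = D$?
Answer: $- \frac{330229}{150} \approx -2201.5$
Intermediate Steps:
$O = -26629$
$b = - \frac{26629}{150} \approx -177.53$
$\left(b - 2080\right) + n{\left(-98,56 \right)} = \left(- \frac{26629}{150} - 2080\right) + 56 = - \frac{338629}{150} + 56 = - \frac{330229}{150}$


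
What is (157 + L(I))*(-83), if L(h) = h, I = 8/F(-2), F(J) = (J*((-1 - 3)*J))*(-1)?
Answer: -26145/2 ≈ -13073.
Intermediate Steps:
F(J) = 4*J**2 (F(J) = (J*(-4*J))*(-1) = -4*J**2*(-1) = 4*J**2)
I = 1/2 (I = 8/((4*(-2)**2)) = 8/((4*4)) = 8/16 = 8*(1/16) = 1/2 ≈ 0.50000)
(157 + L(I))*(-83) = (157 + 1/2)*(-83) = (315/2)*(-83) = -26145/2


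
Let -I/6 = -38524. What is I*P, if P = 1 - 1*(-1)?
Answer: 462288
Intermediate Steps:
P = 2 (P = 1 + 1 = 2)
I = 231144 (I = -6*(-38524) = 231144)
I*P = 231144*2 = 462288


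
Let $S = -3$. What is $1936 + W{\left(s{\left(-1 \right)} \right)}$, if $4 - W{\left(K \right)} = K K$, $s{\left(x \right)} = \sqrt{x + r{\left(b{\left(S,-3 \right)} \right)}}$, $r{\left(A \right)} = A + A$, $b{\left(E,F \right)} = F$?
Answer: $1947$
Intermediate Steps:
$r{\left(A \right)} = 2 A$
$s{\left(x \right)} = \sqrt{-6 + x}$ ($s{\left(x \right)} = \sqrt{x + 2 \left(-3\right)} = \sqrt{x - 6} = \sqrt{-6 + x}$)
$W{\left(K \right)} = 4 - K^{2}$ ($W{\left(K \right)} = 4 - K K = 4 - K^{2}$)
$1936 + W{\left(s{\left(-1 \right)} \right)} = 1936 - \left(-4 + \left(\sqrt{-6 - 1}\right)^{2}\right) = 1936 - \left(-4 + \left(\sqrt{-7}\right)^{2}\right) = 1936 - \left(-4 + \left(i \sqrt{7}\right)^{2}\right) = 1936 + \left(4 - -7\right) = 1936 + \left(4 + 7\right) = 1936 + 11 = 1947$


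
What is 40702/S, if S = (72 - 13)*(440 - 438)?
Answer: 20351/59 ≈ 344.93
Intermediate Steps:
S = 118 (S = 59*2 = 118)
40702/S = 40702/118 = 40702*(1/118) = 20351/59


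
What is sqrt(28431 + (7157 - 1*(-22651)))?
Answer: 9*sqrt(719) ≈ 241.33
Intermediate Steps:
sqrt(28431 + (7157 - 1*(-22651))) = sqrt(28431 + (7157 + 22651)) = sqrt(28431 + 29808) = sqrt(58239) = 9*sqrt(719)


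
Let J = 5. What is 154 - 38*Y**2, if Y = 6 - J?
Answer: 116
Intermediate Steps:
Y = 1 (Y = 6 - 1*5 = 6 - 5 = 1)
154 - 38*Y**2 = 154 - 38*1**2 = 154 - 38*1 = 154 - 38 = 116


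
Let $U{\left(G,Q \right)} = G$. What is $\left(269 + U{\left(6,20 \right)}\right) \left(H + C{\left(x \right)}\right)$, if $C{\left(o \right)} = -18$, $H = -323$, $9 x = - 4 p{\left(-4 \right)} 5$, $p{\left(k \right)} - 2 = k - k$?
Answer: $-93775$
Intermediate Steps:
$p{\left(k \right)} = 2$ ($p{\left(k \right)} = 2 + \left(k - k\right) = 2 + 0 = 2$)
$x = - \frac{40}{9}$ ($x = \frac{\left(-4\right) 2 \cdot 5}{9} = \frac{\left(-8\right) 5}{9} = \frac{1}{9} \left(-40\right) = - \frac{40}{9} \approx -4.4444$)
$\left(269 + U{\left(6,20 \right)}\right) \left(H + C{\left(x \right)}\right) = \left(269 + 6\right) \left(-323 - 18\right) = 275 \left(-341\right) = -93775$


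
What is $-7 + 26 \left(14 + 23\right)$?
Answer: $955$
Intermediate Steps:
$-7 + 26 \left(14 + 23\right) = -7 + 26 \cdot 37 = -7 + 962 = 955$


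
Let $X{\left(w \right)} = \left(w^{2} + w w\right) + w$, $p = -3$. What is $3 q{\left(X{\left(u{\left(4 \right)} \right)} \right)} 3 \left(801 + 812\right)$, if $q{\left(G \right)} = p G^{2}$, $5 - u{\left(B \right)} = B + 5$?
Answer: $-34143984$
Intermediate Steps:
$u{\left(B \right)} = - B$ ($u{\left(B \right)} = 5 - \left(B + 5\right) = 5 - \left(5 + B\right) = - B$)
$X{\left(w \right)} = w + 2 w^{2}$ ($X{\left(w \right)} = \left(w^{2} + w^{2}\right) + w = 2 w^{2} + w = w + 2 w^{2}$)
$q{\left(G \right)} = - 3 G^{2}$
$3 q{\left(X{\left(u{\left(4 \right)} \right)} \right)} 3 \left(801 + 812\right) = 3 \left(- 3 \left(\left(-1\right) 4 \left(1 + 2 \left(\left(-1\right) 4\right)\right)\right)^{2}\right) 3 \left(801 + 812\right) = 3 \left(- 3 \left(- 4 \left(1 + 2 \left(-4\right)\right)\right)^{2}\right) 3 \cdot 1613 = 3 \left(- 3 \left(- 4 \left(1 - 8\right)\right)^{2}\right) 3 \cdot 1613 = 3 \left(- 3 \left(\left(-4\right) \left(-7\right)\right)^{2}\right) 3 \cdot 1613 = 3 \left(- 3 \cdot 28^{2}\right) 3 \cdot 1613 = 3 \left(\left(-3\right) 784\right) 3 \cdot 1613 = 3 \left(-2352\right) 3 \cdot 1613 = \left(-7056\right) 3 \cdot 1613 = \left(-21168\right) 1613 = -34143984$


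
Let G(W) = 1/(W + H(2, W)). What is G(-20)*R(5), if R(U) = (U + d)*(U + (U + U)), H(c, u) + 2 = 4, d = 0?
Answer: -25/6 ≈ -4.1667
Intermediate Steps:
H(c, u) = 2 (H(c, u) = -2 + 4 = 2)
G(W) = 1/(2 + W) (G(W) = 1/(W + 2) = 1/(2 + W))
R(U) = 3*U**2 (R(U) = (U + 0)*(U + (U + U)) = U*(U + 2*U) = U*(3*U) = 3*U**2)
G(-20)*R(5) = (3*5**2)/(2 - 20) = (3*25)/(-18) = -1/18*75 = -25/6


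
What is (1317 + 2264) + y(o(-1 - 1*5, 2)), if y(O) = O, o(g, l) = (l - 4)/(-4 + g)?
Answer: 17906/5 ≈ 3581.2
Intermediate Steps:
o(g, l) = (-4 + l)/(-4 + g)
(1317 + 2264) + y(o(-1 - 1*5, 2)) = (1317 + 2264) + (-4 + 2)/(-4 + (-1 - 1*5)) = 3581 - 2/(-4 + (-1 - 5)) = 3581 - 2/(-4 - 6) = 3581 - 2/(-10) = 3581 - ⅒*(-2) = 3581 + ⅕ = 17906/5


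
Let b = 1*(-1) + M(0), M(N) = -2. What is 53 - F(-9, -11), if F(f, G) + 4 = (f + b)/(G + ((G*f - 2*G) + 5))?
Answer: 6567/115 ≈ 57.104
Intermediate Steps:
b = -3 (b = 1*(-1) - 2 = -1 - 2 = -3)
F(f, G) = -4 + (-3 + f)/(5 - G + G*f) (F(f, G) = -4 + (f - 3)/(G + ((G*f - 2*G) + 5)) = -4 + (-3 + f)/(G + ((-2*G + G*f) + 5)) = -4 + (-3 + f)/(G + (5 - 2*G + G*f)) = -4 + (-3 + f)/(5 - G + G*f))
53 - F(-9, -11) = 53 - (-23 - 9 + 4*(-11) - 4*(-11)*(-9))/(5 - 1*(-11) - 11*(-9)) = 53 - (-23 - 9 - 44 - 396)/(5 + 11 + 99) = 53 - (-472)/115 = 53 - 1*(-472/115) = 53 + 472/115 = 6567/115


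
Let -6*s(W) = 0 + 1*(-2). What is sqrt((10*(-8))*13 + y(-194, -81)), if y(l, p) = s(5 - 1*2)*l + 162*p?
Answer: 2*I*sqrt(32010)/3 ≈ 119.28*I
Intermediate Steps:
s(W) = 1/3 (s(W) = -(0 + 1*(-2))/6 = -(0 - 2)/6 = -1/6*(-2) = 1/3)
y(l, p) = 162*p + l/3 (y(l, p) = l/3 + 162*p = 162*p + l/3)
sqrt((10*(-8))*13 + y(-194, -81)) = sqrt((10*(-8))*13 + (162*(-81) + (1/3)*(-194))) = sqrt(-80*13 + (-13122 - 194/3)) = sqrt(-1040 - 39560/3) = sqrt(-42680/3) = 2*I*sqrt(32010)/3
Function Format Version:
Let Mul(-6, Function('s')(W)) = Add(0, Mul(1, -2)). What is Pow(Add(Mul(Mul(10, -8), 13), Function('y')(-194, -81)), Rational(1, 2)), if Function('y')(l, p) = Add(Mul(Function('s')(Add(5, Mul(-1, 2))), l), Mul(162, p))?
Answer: Mul(Rational(2, 3), I, Pow(32010, Rational(1, 2))) ≈ Mul(119.28, I)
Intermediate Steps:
Function('s')(W) = Rational(1, 3) (Function('s')(W) = Mul(Rational(-1, 6), Add(0, Mul(1, -2))) = Mul(Rational(-1, 6), Add(0, -2)) = Mul(Rational(-1, 6), -2) = Rational(1, 3))
Function('y')(l, p) = Add(Mul(162, p), Mul(Rational(1, 3), l)) (Function('y')(l, p) = Add(Mul(Rational(1, 3), l), Mul(162, p)) = Add(Mul(162, p), Mul(Rational(1, 3), l)))
Pow(Add(Mul(Mul(10, -8), 13), Function('y')(-194, -81)), Rational(1, 2)) = Pow(Add(Mul(Mul(10, -8), 13), Add(Mul(162, -81), Mul(Rational(1, 3), -194))), Rational(1, 2)) = Pow(Add(Mul(-80, 13), Add(-13122, Rational(-194, 3))), Rational(1, 2)) = Pow(Add(-1040, Rational(-39560, 3)), Rational(1, 2)) = Pow(Rational(-42680, 3), Rational(1, 2)) = Mul(Rational(2, 3), I, Pow(32010, Rational(1, 2)))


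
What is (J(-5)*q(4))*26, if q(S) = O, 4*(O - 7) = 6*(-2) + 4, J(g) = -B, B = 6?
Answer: -780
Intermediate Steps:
J(g) = -6 (J(g) = -1*6 = -6)
O = 5 (O = 7 + (6*(-2) + 4)/4 = 7 + (-12 + 4)/4 = 7 + (1/4)*(-8) = 7 - 2 = 5)
q(S) = 5
(J(-5)*q(4))*26 = -6*5*26 = -30*26 = -780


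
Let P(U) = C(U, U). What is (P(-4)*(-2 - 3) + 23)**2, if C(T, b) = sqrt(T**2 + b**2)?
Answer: 1329 - 920*sqrt(2) ≈ 27.924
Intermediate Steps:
P(U) = sqrt(2)*sqrt(U**2) (P(U) = sqrt(U**2 + U**2) = sqrt(2*U**2) = sqrt(2)*sqrt(U**2))
(P(-4)*(-2 - 3) + 23)**2 = ((sqrt(2)*sqrt((-4)**2))*(-2 - 3) + 23)**2 = ((sqrt(2)*sqrt(16))*(-5) + 23)**2 = ((sqrt(2)*4)*(-5) + 23)**2 = ((4*sqrt(2))*(-5) + 23)**2 = (-20*sqrt(2) + 23)**2 = (23 - 20*sqrt(2))**2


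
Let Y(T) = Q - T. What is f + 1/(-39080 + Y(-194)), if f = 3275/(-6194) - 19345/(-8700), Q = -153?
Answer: 39615497433/23374731380 ≈ 1.6948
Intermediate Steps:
Y(T) = -153 - T
f = 9133043/5388780 (f = 3275*(-1/6194) - 19345*(-1/8700) = -3275/6194 + 3869/1740 = 9133043/5388780 ≈ 1.6948)
f + 1/(-39080 + Y(-194)) = 9133043/5388780 + 1/(-39080 + (-153 - 1*(-194))) = 9133043/5388780 + 1/(-39080 + (-153 + 194)) = 9133043/5388780 + 1/(-39080 + 41) = 9133043/5388780 + 1/(-39039) = 9133043/5388780 - 1/39039 = 39615497433/23374731380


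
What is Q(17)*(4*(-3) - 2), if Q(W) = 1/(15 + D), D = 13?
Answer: -1/2 ≈ -0.50000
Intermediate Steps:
Q(W) = 1/28 (Q(W) = 1/(15 + 13) = 1/28)
Q(17)*(4*(-3) - 2) = (4*(-3) - 2)/28 = (-12 - 2)/28 = (1/28)*(-14) = -1/2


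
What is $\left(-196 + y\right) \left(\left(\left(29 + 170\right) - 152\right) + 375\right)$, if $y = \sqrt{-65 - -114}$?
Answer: $-79758$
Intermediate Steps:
$y = 7$ ($y = \sqrt{-65 + 114} = \sqrt{49} = 7$)
$\left(-196 + y\right) \left(\left(\left(29 + 170\right) - 152\right) + 375\right) = \left(-196 + 7\right) \left(\left(\left(29 + 170\right) - 152\right) + 375\right) = - 189 \left(\left(199 - 152\right) + 375\right) = - 189 \left(47 + 375\right) = \left(-189\right) 422 = -79758$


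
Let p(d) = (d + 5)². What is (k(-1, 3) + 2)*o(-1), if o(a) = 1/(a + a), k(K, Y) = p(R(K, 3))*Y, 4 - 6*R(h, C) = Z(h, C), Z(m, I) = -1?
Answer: -1249/24 ≈ -52.042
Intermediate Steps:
R(h, C) = ⅚ (R(h, C) = ⅔ - ⅙*(-1) = ⅔ + ⅙ = ⅚)
p(d) = (5 + d)²
k(K, Y) = 1225*Y/36 (k(K, Y) = (5 + ⅚)²*Y = (35/6)²*Y = 1225*Y/36)
o(a) = 1/(2*a)
(k(-1, 3) + 2)*o(-1) = ((1225/36)*3 + 2)*((½)/(-1)) = (1225/12 + 2)*((½)*(-1)) = (1249/12)*(-½) = -1249/24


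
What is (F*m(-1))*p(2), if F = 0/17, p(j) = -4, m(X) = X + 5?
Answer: 0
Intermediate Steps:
m(X) = 5 + X
F = 0 (F = 0*(1/17) = 0)
(F*m(-1))*p(2) = (0*(5 - 1))*(-4) = (0*4)*(-4) = 0*(-4) = 0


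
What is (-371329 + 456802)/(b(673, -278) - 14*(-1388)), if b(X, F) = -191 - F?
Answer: 85473/19519 ≈ 4.3790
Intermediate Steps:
(-371329 + 456802)/(b(673, -278) - 14*(-1388)) = (-371329 + 456802)/((-191 - 1*(-278)) - 14*(-1388)) = 85473/((-191 + 278) + 19432) = 85473/(87 + 19432) = 85473/19519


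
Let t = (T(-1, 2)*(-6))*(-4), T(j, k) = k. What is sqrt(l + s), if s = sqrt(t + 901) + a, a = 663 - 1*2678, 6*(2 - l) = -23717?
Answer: sqrt(69834 + 36*sqrt(949))/6 ≈ 44.392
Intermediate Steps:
t = 48 (t = (2*(-6))*(-4) = -12*(-4) = 48)
l = 23729/6 (l = 2 - 1/6*(-23717) = 2 + 23717/6 = 23729/6 ≈ 3954.8)
a = -2015 (a = 663 - 2678 = -2015)
s = -2015 + sqrt(949) (s = sqrt(48 + 901) - 2015 = sqrt(949) - 2015 = -2015 + sqrt(949) ≈ -1984.2)
sqrt(l + s) = sqrt(23729/6 + (-2015 + sqrt(949))) = sqrt(11639/6 + sqrt(949))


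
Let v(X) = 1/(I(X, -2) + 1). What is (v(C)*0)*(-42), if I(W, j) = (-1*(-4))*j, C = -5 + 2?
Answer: 0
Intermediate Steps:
C = -3
I(W, j) = 4*j
v(X) = -1/7 (v(X) = 1/(4*(-2) + 1) = 1/(-8 + 1) = 1/(-7) = -1/7)
(v(C)*0)*(-42) = -1/7*0*(-42) = 0*(-42) = 0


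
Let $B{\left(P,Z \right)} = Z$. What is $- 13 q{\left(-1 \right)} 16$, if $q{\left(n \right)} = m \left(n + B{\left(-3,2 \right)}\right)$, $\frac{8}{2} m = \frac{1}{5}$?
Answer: $- \frac{52}{5} \approx -10.4$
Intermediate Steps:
$m = \frac{1}{20}$ ($m = \frac{1}{4 \cdot 5} = \frac{1}{4} \cdot \frac{1}{5} = \frac{1}{20} \approx 0.05$)
$q{\left(n \right)} = \frac{1}{10} + \frac{n}{20}$ ($q{\left(n \right)} = \frac{n + 2}{20} = \frac{2 + n}{20} = \frac{1}{10} + \frac{n}{20}$)
$- 13 q{\left(-1 \right)} 16 = - 13 \left(\frac{1}{10} + \frac{1}{20} \left(-1\right)\right) 16 = - 13 \left(\frac{1}{10} - \frac{1}{20}\right) 16 = \left(-13\right) \frac{1}{20} \cdot 16 = \left(- \frac{13}{20}\right) 16 = - \frac{52}{5}$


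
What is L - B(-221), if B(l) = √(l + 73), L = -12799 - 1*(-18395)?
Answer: 5596 - 2*I*√37 ≈ 5596.0 - 12.166*I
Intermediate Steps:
L = 5596 (L = -12799 + 18395 = 5596)
B(l) = √(73 + l)
L - B(-221) = 5596 - √(73 - 221) = 5596 - √(-148) = 5596 - 2*I*√37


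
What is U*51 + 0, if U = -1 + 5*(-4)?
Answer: -1071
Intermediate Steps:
U = -21 (U = -1 - 20 = -21)
U*51 + 0 = -21*51 + 0 = -1071 + 0 = -1071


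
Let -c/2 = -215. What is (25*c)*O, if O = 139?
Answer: 1494250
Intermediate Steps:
c = 430 (c = -2*(-215) = 430)
(25*c)*O = (25*430)*139 = 10750*139 = 1494250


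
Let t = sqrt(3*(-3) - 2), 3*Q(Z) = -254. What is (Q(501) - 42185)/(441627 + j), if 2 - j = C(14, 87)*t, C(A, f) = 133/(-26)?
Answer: -37857711538036/395533360727685 + 438505522*I*sqrt(11)/395533360727685 ≈ -0.095713 + 3.677e-6*I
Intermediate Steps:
Q(Z) = -254/3 (Q(Z) = (1/3)*(-254) = -254/3)
C(A, f) = -133/26 (C(A, f) = 133*(-1/26) = -133/26)
t = I*sqrt(11) (t = sqrt(-9 - 2) = sqrt(-11) = I*sqrt(11) ≈ 3.3166*I)
j = 2 + 133*I*sqrt(11)/26 (j = 2 - (-133)*I*sqrt(11)/26 = 2 + 133*I*sqrt(11)/26 ≈ 2.0 + 16.966*I)
(Q(501) - 42185)/(441627 + j) = (-254/3 - 42185)/(441627 + (2 + 133*I*sqrt(11)/26)) = -126809/(3*(441629 + 133*I*sqrt(11)/26))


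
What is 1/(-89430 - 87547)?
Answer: -1/176977 ≈ -5.6505e-6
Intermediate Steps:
1/(-89430 - 87547) = 1/(-176977) = -1/176977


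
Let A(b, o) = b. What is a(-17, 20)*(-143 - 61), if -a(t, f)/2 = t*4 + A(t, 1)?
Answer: -34680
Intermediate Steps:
a(t, f) = -10*t (a(t, f) = -2*(t*4 + t) = -2*(4*t + t) = -10*t)
a(-17, 20)*(-143 - 61) = (-10*(-17))*(-143 - 61) = 170*(-204) = -34680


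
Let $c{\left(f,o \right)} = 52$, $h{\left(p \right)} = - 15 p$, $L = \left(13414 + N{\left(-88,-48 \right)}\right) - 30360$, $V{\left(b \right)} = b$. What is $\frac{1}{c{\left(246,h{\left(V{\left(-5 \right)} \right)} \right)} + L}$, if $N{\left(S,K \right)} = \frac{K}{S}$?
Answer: $- \frac{11}{185828} \approx -5.9195 \cdot 10^{-5}$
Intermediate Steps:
$L = - \frac{186400}{11}$ ($L = \left(13414 - \frac{48}{-88}\right) - 30360 = \left(13414 - - \frac{6}{11}\right) - 30360 = \left(13414 + \frac{6}{11}\right) - 30360 = \frac{147560}{11} - 30360 = - \frac{186400}{11} \approx -16945.0$)
$\frac{1}{c{\left(246,h{\left(V{\left(-5 \right)} \right)} \right)} + L} = \frac{1}{52 - \frac{186400}{11}} = \frac{1}{- \frac{185828}{11}} = - \frac{11}{185828}$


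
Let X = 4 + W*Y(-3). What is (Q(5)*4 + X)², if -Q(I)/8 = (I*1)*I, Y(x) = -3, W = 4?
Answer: 652864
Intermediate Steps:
Q(I) = -8*I² (Q(I) = -8*I*1*I = -8*I*I = -8*I²)
X = -8 (X = 4 + 4*(-3) = 4 - 12 = -8)
(Q(5)*4 + X)² = (-8*5²*4 - 8)² = (-8*25*4 - 8)² = (-200*4 - 8)² = (-800 - 8)² = (-808)² = 652864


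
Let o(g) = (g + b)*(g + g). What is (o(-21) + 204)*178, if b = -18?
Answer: 327876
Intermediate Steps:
o(g) = 2*g*(-18 + g) (o(g) = (g - 18)*(g + g) = (-18 + g)*(2*g) = 2*g*(-18 + g))
(o(-21) + 204)*178 = (2*(-21)*(-18 - 21) + 204)*178 = (2*(-21)*(-39) + 204)*178 = (1638 + 204)*178 = 1842*178 = 327876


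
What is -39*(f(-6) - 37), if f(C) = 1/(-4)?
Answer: 5811/4 ≈ 1452.8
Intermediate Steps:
f(C) = -¼
-39*(f(-6) - 37) = -39*(-¼ - 37) = -39*(-149/4) = 5811/4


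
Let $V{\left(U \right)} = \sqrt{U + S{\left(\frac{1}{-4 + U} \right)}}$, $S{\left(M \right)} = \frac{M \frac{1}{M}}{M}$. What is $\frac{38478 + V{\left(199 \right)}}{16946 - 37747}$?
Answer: $- \frac{3498}{1891} - \frac{\sqrt{394}}{20801} \approx -1.8508$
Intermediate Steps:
$S{\left(M \right)} = \frac{1}{M}$ ($S{\left(M \right)} = 1 \frac{1}{M} = \frac{1}{M}$)
$V{\left(U \right)} = \sqrt{-4 + 2 U}$ ($V{\left(U \right)} = \sqrt{U + \frac{1}{\frac{1}{-4 + U}}} = \sqrt{U + \left(-4 + U\right)} = \sqrt{-4 + 2 U}$)
$\frac{38478 + V{\left(199 \right)}}{16946 - 37747} = \frac{38478 + \sqrt{-4 + 2 \cdot 199}}{16946 - 37747} = \frac{38478 + \sqrt{-4 + 398}}{-20801} = \left(38478 + \sqrt{394}\right) \left(- \frac{1}{20801}\right) = - \frac{3498}{1891} - \frac{\sqrt{394}}{20801}$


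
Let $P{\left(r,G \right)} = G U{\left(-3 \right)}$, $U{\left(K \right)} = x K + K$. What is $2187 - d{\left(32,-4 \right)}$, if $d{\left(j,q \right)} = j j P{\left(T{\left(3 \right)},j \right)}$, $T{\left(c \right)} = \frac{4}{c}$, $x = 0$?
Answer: $100491$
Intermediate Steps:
$U{\left(K \right)} = K$ ($U{\left(K \right)} = 0 K + K = 0 + K = K$)
$P{\left(r,G \right)} = - 3 G$ ($P{\left(r,G \right)} = G \left(-3\right) = - 3 G$)
$d{\left(j,q \right)} = - 3 j^{3}$ ($d{\left(j,q \right)} = j j \left(- 3 j\right) = j^{2} \left(- 3 j\right) = - 3 j^{3}$)
$2187 - d{\left(32,-4 \right)} = 2187 - - 3 \cdot 32^{3} = 2187 - \left(-3\right) 32768 = 2187 - -98304 = 2187 + 98304 = 100491$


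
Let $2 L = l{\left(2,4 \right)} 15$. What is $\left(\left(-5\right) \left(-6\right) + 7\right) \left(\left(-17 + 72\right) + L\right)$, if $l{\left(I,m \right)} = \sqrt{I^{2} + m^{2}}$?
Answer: $2035 + 555 \sqrt{5} \approx 3276.0$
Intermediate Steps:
$L = 15 \sqrt{5}$ ($L = \frac{\sqrt{2^{2} + 4^{2}} \cdot 15}{2} = \frac{\sqrt{4 + 16} \cdot 15}{2} = \frac{\sqrt{20} \cdot 15}{2} = \frac{2 \sqrt{5} \cdot 15}{2} = \frac{30 \sqrt{5}}{2} = 15 \sqrt{5} \approx 33.541$)
$\left(\left(-5\right) \left(-6\right) + 7\right) \left(\left(-17 + 72\right) + L\right) = \left(\left(-5\right) \left(-6\right) + 7\right) \left(\left(-17 + 72\right) + 15 \sqrt{5}\right) = \left(30 + 7\right) \left(55 + 15 \sqrt{5}\right) = 37 \left(55 + 15 \sqrt{5}\right) = 2035 + 555 \sqrt{5}$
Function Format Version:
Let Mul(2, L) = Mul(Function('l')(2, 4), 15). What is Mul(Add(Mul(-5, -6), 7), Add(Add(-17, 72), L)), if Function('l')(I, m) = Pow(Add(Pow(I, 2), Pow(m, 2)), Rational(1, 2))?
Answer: Add(2035, Mul(555, Pow(5, Rational(1, 2)))) ≈ 3276.0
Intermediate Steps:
L = Mul(15, Pow(5, Rational(1, 2))) (L = Mul(Rational(1, 2), Mul(Pow(Add(Pow(2, 2), Pow(4, 2)), Rational(1, 2)), 15)) = Mul(Rational(1, 2), Mul(Pow(Add(4, 16), Rational(1, 2)), 15)) = Mul(Rational(1, 2), Mul(Pow(20, Rational(1, 2)), 15)) = Mul(Rational(1, 2), Mul(Mul(2, Pow(5, Rational(1, 2))), 15)) = Mul(Rational(1, 2), Mul(30, Pow(5, Rational(1, 2)))) = Mul(15, Pow(5, Rational(1, 2))) ≈ 33.541)
Mul(Add(Mul(-5, -6), 7), Add(Add(-17, 72), L)) = Mul(Add(Mul(-5, -6), 7), Add(Add(-17, 72), Mul(15, Pow(5, Rational(1, 2))))) = Mul(Add(30, 7), Add(55, Mul(15, Pow(5, Rational(1, 2))))) = Mul(37, Add(55, Mul(15, Pow(5, Rational(1, 2))))) = Add(2035, Mul(555, Pow(5, Rational(1, 2))))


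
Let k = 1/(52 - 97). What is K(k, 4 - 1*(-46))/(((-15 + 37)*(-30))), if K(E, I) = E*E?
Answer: -1/1336500 ≈ -7.4822e-7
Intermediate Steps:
k = -1/45 (k = 1/(-45) = -1/45 ≈ -0.022222)
K(E, I) = E²
K(k, 4 - 1*(-46))/(((-15 + 37)*(-30))) = (-1/45)²/(((-15 + 37)*(-30))) = 1/(2025*((22*(-30)))) = (1/2025)/(-660) = (1/2025)*(-1/660) = -1/1336500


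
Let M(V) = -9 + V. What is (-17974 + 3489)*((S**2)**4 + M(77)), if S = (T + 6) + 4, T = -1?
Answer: -623532738665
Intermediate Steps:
S = 9 (S = (-1 + 6) + 4 = 5 + 4 = 9)
(-17974 + 3489)*((S**2)**4 + M(77)) = (-17974 + 3489)*((9**2)**4 + (-9 + 77)) = -14485*(81**4 + 68) = -14485*(43046721 + 68) = -14485*43046789 = -623532738665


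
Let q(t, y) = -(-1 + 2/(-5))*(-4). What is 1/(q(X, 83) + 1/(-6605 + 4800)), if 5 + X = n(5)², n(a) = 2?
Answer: -1805/10109 ≈ -0.17855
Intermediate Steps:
X = -1 (X = -5 + 2² = -5 + 4 = -1)
q(t, y) = -28/5 (q(t, y) = -(-1 + 2*(-⅕))*(-4) = -(-1 - ⅖)*(-4) = -(-7)*(-4)/5 = -1*28/5 = -28/5)
1/(q(X, 83) + 1/(-6605 + 4800)) = 1/(-28/5 + 1/(-6605 + 4800)) = 1/(-28/5 + 1/(-1805)) = 1/(-28/5 - 1/1805) = 1/(-10109/1805) = -1805/10109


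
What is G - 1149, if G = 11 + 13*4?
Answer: -1086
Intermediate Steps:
G = 63 (G = 11 + 52 = 63)
G - 1149 = 63 - 1149 = -1086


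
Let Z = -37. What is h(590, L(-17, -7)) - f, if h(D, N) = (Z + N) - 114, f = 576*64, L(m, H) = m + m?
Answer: -37049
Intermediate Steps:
L(m, H) = 2*m
f = 36864
h(D, N) = -151 + N (h(D, N) = (-37 + N) - 114 = -151 + N)
h(590, L(-17, -7)) - f = (-151 + 2*(-17)) - 1*36864 = (-151 - 34) - 36864 = -185 - 36864 = -37049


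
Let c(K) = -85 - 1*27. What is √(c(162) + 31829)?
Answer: √31717 ≈ 178.09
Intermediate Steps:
c(K) = -112 (c(K) = -85 - 27 = -112)
√(c(162) + 31829) = √(-112 + 31829) = √31717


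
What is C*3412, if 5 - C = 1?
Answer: 13648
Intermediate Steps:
C = 4 (C = 5 - 1*1 = 5 - 1 = 4)
C*3412 = 4*3412 = 13648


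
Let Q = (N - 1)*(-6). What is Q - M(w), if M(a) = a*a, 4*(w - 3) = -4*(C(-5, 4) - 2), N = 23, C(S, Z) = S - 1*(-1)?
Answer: -213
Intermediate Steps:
C(S, Z) = 1 + S (C(S, Z) = S + 1 = 1 + S)
Q = -132 (Q = (23 - 1)*(-6) = 22*(-6) = -132)
w = 9 (w = 3 + (-4*((1 - 5) - 2))/4 = 3 + (-4*(-4 - 2))/4 = 3 + (-4*(-6))/4 = 3 + (¼)*24 = 3 + 6 = 9)
M(a) = a²
Q - M(w) = -132 - 1*9² = -132 - 1*81 = -132 - 81 = -213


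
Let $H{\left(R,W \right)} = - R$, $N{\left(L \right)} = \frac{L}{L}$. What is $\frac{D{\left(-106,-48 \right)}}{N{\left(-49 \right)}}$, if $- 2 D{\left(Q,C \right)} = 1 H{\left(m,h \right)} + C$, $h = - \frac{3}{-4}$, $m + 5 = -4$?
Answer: $\frac{39}{2} \approx 19.5$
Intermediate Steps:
$m = -9$ ($m = -5 - 4 = -9$)
$h = \frac{3}{4}$ ($h = \left(-3\right) \left(- \frac{1}{4}\right) = \frac{3}{4} \approx 0.75$)
$N{\left(L \right)} = 1$
$D{\left(Q,C \right)} = - \frac{9}{2} - \frac{C}{2}$ ($D{\left(Q,C \right)} = - \frac{1 \left(\left(-1\right) \left(-9\right)\right) + C}{2} = - \frac{1 \cdot 9 + C}{2} = - \frac{9 + C}{2} = - \frac{9}{2} - \frac{C}{2}$)
$\frac{D{\left(-106,-48 \right)}}{N{\left(-49 \right)}} = \frac{- \frac{9}{2} - -24}{1} = \left(- \frac{9}{2} + 24\right) 1 = \frac{39}{2} \cdot 1 = \frac{39}{2}$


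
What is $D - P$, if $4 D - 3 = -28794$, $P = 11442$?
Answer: $- \frac{74559}{4} \approx -18640.0$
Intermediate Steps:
$D = - \frac{28791}{4}$ ($D = \frac{3}{4} + \frac{1}{4} \left(-28794\right) = \frac{3}{4} - \frac{14397}{2} = - \frac{28791}{4} \approx -7197.8$)
$D - P = - \frac{28791}{4} - 11442 = - \frac{74559}{4}$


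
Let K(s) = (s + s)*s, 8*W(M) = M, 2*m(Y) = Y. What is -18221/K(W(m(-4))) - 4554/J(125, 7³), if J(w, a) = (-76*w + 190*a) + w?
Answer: -8133130114/55795 ≈ -1.4577e+5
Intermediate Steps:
m(Y) = Y/2
W(M) = M/8
J(w, a) = -75*w + 190*a
K(s) = 2*s² (K(s) = (2*s)*s = 2*s²)
-18221/K(W(m(-4))) - 4554/J(125, 7³) = -18221/(2*(((½)*(-4))/8)²) - 4554/(-75*125 + 190*7³) = -18221/(2*((⅛)*(-2))²) - 4554/(-9375 + 190*343) = -18221/(2*(-¼)²) - 4554/(-9375 + 65170) = -18221/(2*(1/16)) - 4554/55795 = -18221/⅛ - 4554*1/55795 = -18221*8 - 4554/55795 = -145768 - 4554/55795 = -8133130114/55795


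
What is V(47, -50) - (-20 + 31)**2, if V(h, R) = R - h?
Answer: -218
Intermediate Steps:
V(47, -50) - (-20 + 31)**2 = (-50 - 1*47) - (-20 + 31)**2 = (-50 - 47) - 1*11**2 = -97 - 1*121 = -97 - 121 = -218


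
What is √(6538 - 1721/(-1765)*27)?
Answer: √20449355305/1765 ≈ 81.021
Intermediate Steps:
√(6538 - 1721/(-1765)*27) = √(6538 - 1721*(-1/1765)*27) = √(6538 + (1721/1765)*27) = √(6538 + 46467/1765) = √(11586037/1765) = √20449355305/1765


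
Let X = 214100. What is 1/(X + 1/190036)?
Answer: 190036/40686707601 ≈ 4.6707e-6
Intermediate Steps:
1/(X + 1/190036) = 1/(214100 + 1/190036) = 1/(40686707601/190036) = 190036/40686707601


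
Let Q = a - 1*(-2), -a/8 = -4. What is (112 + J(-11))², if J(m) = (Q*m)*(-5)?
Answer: 3928324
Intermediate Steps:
a = 32 (a = -8*(-4) = 32)
Q = 34 (Q = 32 - 1*(-2) = 32 + 2 = 34)
J(m) = -170*m (J(m) = (34*m)*(-5) = -170*m)
(112 + J(-11))² = (112 - 170*(-11))² = (112 + 1870)² = 1982² = 3928324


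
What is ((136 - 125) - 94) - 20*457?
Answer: -9223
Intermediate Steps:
((136 - 125) - 94) - 20*457 = (11 - 94) - 9140 = -83 - 9140 = -9223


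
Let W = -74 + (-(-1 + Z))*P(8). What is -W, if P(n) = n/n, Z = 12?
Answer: 85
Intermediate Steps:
P(n) = 1
W = -85 (W = -74 - (-1 + 12)*1 = -74 - 1*11*1 = -74 - 11*1 = -74 - 11 = -85)
-W = -1*(-85) = 85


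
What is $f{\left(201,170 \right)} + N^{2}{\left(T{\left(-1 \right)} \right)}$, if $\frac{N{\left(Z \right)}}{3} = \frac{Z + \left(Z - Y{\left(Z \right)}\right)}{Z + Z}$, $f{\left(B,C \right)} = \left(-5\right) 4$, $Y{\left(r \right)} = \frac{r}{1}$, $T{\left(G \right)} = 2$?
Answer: $- \frac{71}{4} \approx -17.75$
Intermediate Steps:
$Y{\left(r \right)} = r$ ($Y{\left(r \right)} = r 1 = r$)
$f{\left(B,C \right)} = -20$
$N{\left(Z \right)} = \frac{3}{2}$ ($N{\left(Z \right)} = 3 \frac{Z + \left(Z - Z\right)}{Z + Z} = 3 \frac{Z + 0}{2 Z} = 3 Z \frac{1}{2 Z} = 3 \cdot \frac{1}{2} = \frac{3}{2}$)
$f{\left(201,170 \right)} + N^{2}{\left(T{\left(-1 \right)} \right)} = -20 + \left(\frac{3}{2}\right)^{2} = -20 + \frac{9}{4} = - \frac{71}{4}$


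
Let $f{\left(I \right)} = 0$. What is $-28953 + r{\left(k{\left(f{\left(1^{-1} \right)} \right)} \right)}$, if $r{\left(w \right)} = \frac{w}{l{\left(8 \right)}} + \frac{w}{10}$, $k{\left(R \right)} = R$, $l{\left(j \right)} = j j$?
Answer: $-28953$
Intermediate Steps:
$l{\left(j \right)} = j^{2}$
$r{\left(w \right)} = \frac{37 w}{320}$ ($r{\left(w \right)} = \frac{w}{8^{2}} + \frac{w}{10} = \frac{w}{64} + w \frac{1}{10} = w \frac{1}{64} + \frac{w}{10} = \frac{w}{64} + \frac{w}{10} = \frac{37 w}{320}$)
$-28953 + r{\left(k{\left(f{\left(1^{-1} \right)} \right)} \right)} = -28953 + \frac{37}{320} \cdot 0 = -28953 + 0 = -28953$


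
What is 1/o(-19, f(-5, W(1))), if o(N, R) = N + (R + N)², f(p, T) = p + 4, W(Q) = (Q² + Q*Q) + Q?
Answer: 1/381 ≈ 0.0026247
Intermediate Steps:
W(Q) = Q + 2*Q² (W(Q) = (Q² + Q²) + Q = 2*Q² + Q = Q + 2*Q²)
f(p, T) = 4 + p
o(N, R) = N + (N + R)²
1/o(-19, f(-5, W(1))) = 1/(-19 + (-19 + (4 - 5))²) = 1/(-19 + (-19 - 1)²) = 1/(-19 + (-20)²) = 1/(-19 + 400) = 1/381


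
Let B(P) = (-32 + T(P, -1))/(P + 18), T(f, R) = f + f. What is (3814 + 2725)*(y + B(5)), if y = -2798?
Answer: -420954664/23 ≈ -1.8302e+7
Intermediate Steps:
T(f, R) = 2*f
B(P) = (-32 + 2*P)/(18 + P) (B(P) = (-32 + 2*P)/(P + 18) = (-32 + 2*P)/(18 + P))
(3814 + 2725)*(y + B(5)) = (3814 + 2725)*(-2798 + 2*(-16 + 5)/(18 + 5)) = 6539*(-2798 + 2*(-11)/23) = 6539*(-2798 + 2*(1/23)*(-11)) = 6539*(-2798 - 22/23) = 6539*(-64376/23) = -420954664/23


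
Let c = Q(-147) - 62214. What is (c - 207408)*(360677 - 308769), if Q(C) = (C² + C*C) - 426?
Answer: -11774291640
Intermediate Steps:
Q(C) = -426 + 2*C² (Q(C) = (C² + C²) - 426 = 2*C² - 426 = -426 + 2*C²)
c = -19422 (c = (-426 + 2*(-147)²) - 62214 = (-426 + 2*21609) - 62214 = (-426 + 43218) - 62214 = 42792 - 62214 = -19422)
(c - 207408)*(360677 - 308769) = (-19422 - 207408)*(360677 - 308769) = -226830*51908 = -11774291640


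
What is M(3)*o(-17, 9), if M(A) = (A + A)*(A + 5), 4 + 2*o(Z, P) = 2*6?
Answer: 192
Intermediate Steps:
o(Z, P) = 4 (o(Z, P) = -2 + (2*6)/2 = -2 + (½)*12 = -2 + 6 = 4)
M(A) = 2*A*(5 + A) (M(A) = (2*A)*(5 + A) = 2*A*(5 + A))
M(3)*o(-17, 9) = (2*3*(5 + 3))*4 = (2*3*8)*4 = 48*4 = 192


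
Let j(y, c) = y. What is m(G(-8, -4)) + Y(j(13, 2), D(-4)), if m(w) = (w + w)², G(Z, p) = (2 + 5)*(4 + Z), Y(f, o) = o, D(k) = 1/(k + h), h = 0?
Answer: 12543/4 ≈ 3135.8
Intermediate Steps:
D(k) = 1/k (D(k) = 1/(k + 0) = 1/k)
G(Z, p) = 28 + 7*Z (G(Z, p) = 7*(4 + Z) = 28 + 7*Z)
m(w) = 4*w² (m(w) = (2*w)² = 4*w²)
m(G(-8, -4)) + Y(j(13, 2), D(-4)) = 4*(28 + 7*(-8))² + 1/(-4) = 4*(28 - 56)² - ¼ = 4*(-28)² - ¼ = 4*784 - ¼ = 3136 - ¼ = 12543/4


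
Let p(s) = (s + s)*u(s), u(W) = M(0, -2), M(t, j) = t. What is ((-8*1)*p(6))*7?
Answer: 0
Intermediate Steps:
u(W) = 0
p(s) = 0 (p(s) = (s + s)*0 = (2*s)*0 = 0)
((-8*1)*p(6))*7 = (-8*1*0)*7 = -8*0*7 = 0*7 = 0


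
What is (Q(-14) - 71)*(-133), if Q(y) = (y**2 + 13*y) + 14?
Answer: 5719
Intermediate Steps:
Q(y) = 14 + y**2 + 13*y
(Q(-14) - 71)*(-133) = ((14 + (-14)**2 + 13*(-14)) - 71)*(-133) = ((14 + 196 - 182) - 71)*(-133) = (28 - 71)*(-133) = -43*(-133) = 5719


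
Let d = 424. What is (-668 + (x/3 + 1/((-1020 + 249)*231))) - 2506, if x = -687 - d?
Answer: -631249312/178101 ≈ -3544.3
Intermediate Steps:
x = -1111 (x = -687 - 1*424 = -687 - 424 = -1111)
(-668 + (x/3 + 1/((-1020 + 249)*231))) - 2506 = (-668 + (-1111/3 + 1/((-1020 + 249)*231))) - 2506 = (-668 + (-1111*1/3 + (1/231)/(-771))) - 2506 = (-668 + (-1111/3 - 1/771*1/231)) - 2506 = (-668 + (-1111/3 - 1/178101)) - 2506 = (-668 - 65956738/178101) - 2506 = -184928206/178101 - 2506 = -631249312/178101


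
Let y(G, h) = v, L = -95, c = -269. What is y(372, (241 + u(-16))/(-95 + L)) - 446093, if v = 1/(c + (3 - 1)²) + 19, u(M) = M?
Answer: -118209611/265 ≈ -4.4607e+5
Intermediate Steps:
v = 5034/265 (v = 1/(-269 + (3 - 1)²) + 19 = 1/(-269 + 2²) + 19 = 1/(-269 + 4) + 19 = 1/(-265) + 19 = -1/265 + 19 = 5034/265 ≈ 18.996)
y(G, h) = 5034/265
y(372, (241 + u(-16))/(-95 + L)) - 446093 = 5034/265 - 446093 = -118209611/265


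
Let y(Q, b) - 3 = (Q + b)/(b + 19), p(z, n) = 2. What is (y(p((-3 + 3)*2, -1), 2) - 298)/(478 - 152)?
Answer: -6191/6846 ≈ -0.90432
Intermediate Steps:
y(Q, b) = 3 + (Q + b)/(19 + b) (y(Q, b) = 3 + (Q + b)/(b + 19) = 3 + (Q + b)/(19 + b))
(y(p((-3 + 3)*2, -1), 2) - 298)/(478 - 152) = ((57 + 2 + 4*2)/(19 + 2) - 298)/(478 - 152) = ((57 + 2 + 8)/21 - 298)/326 = ((1/21)*67 - 298)*(1/326) = (67/21 - 298)*(1/326) = -6191/21*1/326 = -6191/6846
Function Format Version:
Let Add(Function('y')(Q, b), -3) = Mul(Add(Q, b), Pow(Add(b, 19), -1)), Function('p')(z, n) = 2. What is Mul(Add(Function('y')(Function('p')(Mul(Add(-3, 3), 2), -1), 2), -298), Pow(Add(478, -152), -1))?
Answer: Rational(-6191, 6846) ≈ -0.90432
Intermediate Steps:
Function('y')(Q, b) = Add(3, Mul(Pow(Add(19, b), -1), Add(Q, b))) (Function('y')(Q, b) = Add(3, Mul(Add(Q, b), Pow(Add(b, 19), -1))) = Add(3, Mul(Add(Q, b), Pow(Add(19, b), -1))) = Add(3, Mul(Pow(Add(19, b), -1), Add(Q, b))))
Mul(Add(Function('y')(Function('p')(Mul(Add(-3, 3), 2), -1), 2), -298), Pow(Add(478, -152), -1)) = Mul(Add(Mul(Pow(Add(19, 2), -1), Add(57, 2, Mul(4, 2))), -298), Pow(Add(478, -152), -1)) = Mul(Add(Mul(Pow(21, -1), Add(57, 2, 8)), -298), Pow(326, -1)) = Mul(Add(Mul(Rational(1, 21), 67), -298), Rational(1, 326)) = Mul(Add(Rational(67, 21), -298), Rational(1, 326)) = Mul(Rational(-6191, 21), Rational(1, 326)) = Rational(-6191, 6846)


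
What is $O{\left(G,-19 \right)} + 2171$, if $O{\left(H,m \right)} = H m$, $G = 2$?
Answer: $2133$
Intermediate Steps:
$O{\left(G,-19 \right)} + 2171 = 2 \left(-19\right) + 2171 = -38 + 2171 = 2133$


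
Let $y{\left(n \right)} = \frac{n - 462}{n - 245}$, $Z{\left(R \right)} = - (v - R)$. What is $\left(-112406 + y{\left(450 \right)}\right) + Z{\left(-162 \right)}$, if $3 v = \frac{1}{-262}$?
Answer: $- \frac{18138091067}{161130} \approx -1.1257 \cdot 10^{5}$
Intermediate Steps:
$v = - \frac{1}{786}$ ($v = \frac{1}{3 \left(-262\right)} = \frac{1}{3} \left(- \frac{1}{262}\right) = - \frac{1}{786} \approx -0.0012723$)
$Z{\left(R \right)} = \frac{1}{786} + R$ ($Z{\left(R \right)} = - (- \frac{1}{786} - R) = \frac{1}{786} + R$)
$y{\left(n \right)} = \frac{-462 + n}{-245 + n}$
$\left(-112406 + y{\left(450 \right)}\right) + Z{\left(-162 \right)} = \left(-112406 + \frac{-462 + 450}{-245 + 450}\right) + \left(\frac{1}{786} - 162\right) = \left(-112406 + \frac{1}{205} \left(-12\right)\right) - \frac{127331}{786} = \left(-112406 - \frac{12}{205}\right) - \frac{127331}{786} = - \frac{23043242}{205} - \frac{127331}{786} = - \frac{18138091067}{161130}$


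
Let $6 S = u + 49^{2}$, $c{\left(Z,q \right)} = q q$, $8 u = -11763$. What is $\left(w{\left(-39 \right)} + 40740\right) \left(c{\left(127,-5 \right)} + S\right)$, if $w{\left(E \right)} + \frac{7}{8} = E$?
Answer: $\frac{2814820645}{384} \approx 7.3303 \cdot 10^{6}$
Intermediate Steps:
$u = - \frac{11763}{8}$ ($u = \frac{1}{8} \left(-11763\right) = - \frac{11763}{8} \approx -1470.4$)
$c{\left(Z,q \right)} = q^{2}$
$w{\left(E \right)} = - \frac{7}{8} + E$
$S = \frac{7445}{48}$ ($S = \frac{- \frac{11763}{8} + 49^{2}}{6} = \frac{- \frac{11763}{8} + 2401}{6} = \frac{1}{6} \cdot \frac{7445}{8} = \frac{7445}{48} \approx 155.1$)
$\left(w{\left(-39 \right)} + 40740\right) \left(c{\left(127,-5 \right)} + S\right) = \left(\left(- \frac{7}{8} - 39\right) + 40740\right) \left(\left(-5\right)^{2} + \frac{7445}{48}\right) = \left(- \frac{319}{8} + 40740\right) \left(25 + \frac{7445}{48}\right) = \frac{325601}{8} \cdot \frac{8645}{48} = \frac{2814820645}{384}$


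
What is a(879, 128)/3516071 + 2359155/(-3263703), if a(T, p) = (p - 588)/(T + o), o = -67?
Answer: -561292180255620/776502842865113 ≈ -0.72285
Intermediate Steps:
a(T, p) = (-588 + p)/(-67 + T) (a(T, p) = (p - 588)/(T - 67) = (-588 + p)/(-67 + T))
a(879, 128)/3516071 + 2359155/(-3263703) = ((-588 + 128)/(-67 + 879))/3516071 + 2359155/(-3263703) = (-460/812)*(1/3516071) + 2359155*(-1/3263703) = ((1/812)*(-460))*(1/3516071) - 786385/1087901 = -115/203*1/3516071 - 786385/1087901 = -115/713762413 - 786385/1087901 = -561292180255620/776502842865113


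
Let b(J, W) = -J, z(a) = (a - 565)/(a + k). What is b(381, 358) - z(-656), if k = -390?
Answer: -399747/1046 ≈ -382.17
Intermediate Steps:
z(a) = (-565 + a)/(-390 + a) (z(a) = (a - 565)/(a - 390) = (-565 + a)/(-390 + a))
b(381, 358) - z(-656) = -1*381 - (-565 - 656)/(-390 - 656) = -381 - (-1221)/(-1046) = -381 - (-1)*(-1221)/1046 = -381 - 1*1221/1046 = -381 - 1221/1046 = -399747/1046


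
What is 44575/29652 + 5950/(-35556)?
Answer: 39124425/29286292 ≈ 1.3359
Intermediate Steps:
44575/29652 + 5950/(-35556) = 44575*(1/29652) + 5950*(-1/35556) = 44575/29652 - 2975/17778 = 39124425/29286292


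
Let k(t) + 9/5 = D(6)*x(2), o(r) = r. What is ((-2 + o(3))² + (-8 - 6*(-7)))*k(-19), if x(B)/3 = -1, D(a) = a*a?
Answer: -3843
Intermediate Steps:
D(a) = a²
x(B) = -3 (x(B) = 3*(-1) = -3)
k(t) = -549/5 (k(t) = -9/5 + 6²*(-3) = -9/5 + 36*(-3) = -9/5 - 108 = -549/5)
((-2 + o(3))² + (-8 - 6*(-7)))*k(-19) = ((-2 + 3)² + (-8 - 6*(-7)))*(-549/5) = (1² + (-8 + 42))*(-549/5) = (1 + 34)*(-549/5) = 35*(-549/5) = -3843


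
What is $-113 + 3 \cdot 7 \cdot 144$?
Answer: $2911$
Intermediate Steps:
$-113 + 3 \cdot 7 \cdot 144 = -113 + 21 \cdot 144 = -113 + 3024 = 2911$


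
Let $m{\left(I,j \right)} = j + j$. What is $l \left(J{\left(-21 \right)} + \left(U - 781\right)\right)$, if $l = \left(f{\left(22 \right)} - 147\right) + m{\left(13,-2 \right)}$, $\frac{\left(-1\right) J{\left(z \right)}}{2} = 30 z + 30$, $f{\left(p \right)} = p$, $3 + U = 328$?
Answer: $-95976$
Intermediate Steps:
$U = 325$ ($U = -3 + 328 = 325$)
$m{\left(I,j \right)} = 2 j$
$J{\left(z \right)} = -60 - 60 z$ ($J{\left(z \right)} = - 2 \left(30 z + 30\right) = - 2 \left(30 + 30 z\right) = -60 - 60 z$)
$l = -129$ ($l = \left(22 - 147\right) + 2 \left(-2\right) = -125 - 4 = -129$)
$l \left(J{\left(-21 \right)} + \left(U - 781\right)\right) = - 129 \left(\left(-60 - -1260\right) + \left(325 - 781\right)\right) = - 129 \left(\left(-60 + 1260\right) - 456\right) = - 129 \left(1200 - 456\right) = \left(-129\right) 744 = -95976$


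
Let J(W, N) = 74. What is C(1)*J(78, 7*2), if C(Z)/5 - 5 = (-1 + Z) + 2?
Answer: 2590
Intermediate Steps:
C(Z) = 30 + 5*Z (C(Z) = 25 + 5*((-1 + Z) + 2) = 25 + 5*(1 + Z) = 25 + (5 + 5*Z) = 30 + 5*Z)
C(1)*J(78, 7*2) = (30 + 5*1)*74 = (30 + 5)*74 = 35*74 = 2590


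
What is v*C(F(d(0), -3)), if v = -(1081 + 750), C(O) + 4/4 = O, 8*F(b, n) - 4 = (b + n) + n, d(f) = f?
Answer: 9155/4 ≈ 2288.8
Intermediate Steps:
F(b, n) = 1/2 + n/4 + b/8 (F(b, n) = 1/2 + ((b + n) + n)/8 = 1/2 + (b + 2*n)/8 = 1/2 + (n/4 + b/8) = 1/2 + n/4 + b/8)
C(O) = -1 + O
v = -1831 (v = -1*1831 = -1831)
v*C(F(d(0), -3)) = -1831*(-1 + (1/2 + (1/4)*(-3) + (1/8)*0)) = -1831*(-1 + (1/2 - 3/4 + 0)) = -1831*(-1 - 1/4) = -1831*(-5/4) = 9155/4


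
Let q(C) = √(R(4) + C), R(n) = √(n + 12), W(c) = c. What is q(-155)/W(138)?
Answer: I*√151/138 ≈ 0.089045*I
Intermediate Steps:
R(n) = √(12 + n)
q(C) = √(4 + C) (q(C) = √(√(12 + 4) + C) = √(√16 + C) = √(4 + C))
q(-155)/W(138) = √(4 - 155)/138 = √(-151)*(1/138) = (I*√151)*(1/138) = I*√151/138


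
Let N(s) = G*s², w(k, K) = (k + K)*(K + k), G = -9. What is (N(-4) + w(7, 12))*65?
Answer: 14105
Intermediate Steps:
w(k, K) = (K + k)² (w(k, K) = (K + k)*(K + k) = (K + k)²)
N(s) = -9*s²
(N(-4) + w(7, 12))*65 = (-9*(-4)² + (12 + 7)²)*65 = (-9*16 + 19²)*65 = (-144 + 361)*65 = 217*65 = 14105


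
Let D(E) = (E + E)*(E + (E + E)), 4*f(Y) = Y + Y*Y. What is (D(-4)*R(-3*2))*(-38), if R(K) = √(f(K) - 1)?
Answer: -1824*√26 ≈ -9300.6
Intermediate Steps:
f(Y) = Y/4 + Y²/4 (f(Y) = (Y + Y*Y)/4 = (Y + Y²)/4 = Y/4 + Y²/4)
D(E) = 6*E² (D(E) = (2*E)*(E + 2*E) = (2*E)*(3*E) = 6*E²)
R(K) = √(-1 + K*(1 + K)/4) (R(K) = √(K*(1 + K)/4 - 1) = √(-1 + K*(1 + K)/4))
(D(-4)*R(-3*2))*(-38) = ((6*(-4)²)*(√(-4 + (-3*2)*(1 - 3*2))/2))*(-38) = ((6*16)*(√(-4 - 6*(1 - 6))/2))*(-38) = (96*(√(-4 - 6*(-5))/2))*(-38) = (96*(√(-4 + 30)/2))*(-38) = (96*(√26/2))*(-38) = (48*√26)*(-38) = -1824*√26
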